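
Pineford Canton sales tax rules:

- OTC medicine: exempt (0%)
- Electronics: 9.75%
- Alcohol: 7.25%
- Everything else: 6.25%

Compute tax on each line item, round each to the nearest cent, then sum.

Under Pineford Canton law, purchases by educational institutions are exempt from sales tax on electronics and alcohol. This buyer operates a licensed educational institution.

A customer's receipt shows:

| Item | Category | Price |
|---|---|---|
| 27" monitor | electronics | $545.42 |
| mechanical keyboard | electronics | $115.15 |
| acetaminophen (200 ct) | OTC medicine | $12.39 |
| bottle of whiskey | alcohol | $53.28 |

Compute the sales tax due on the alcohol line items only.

$0.00

Bottle of whiskey $53.28: alcohol, buyer-exempt → 0% → $0.00
Tax on alcohol = $0.00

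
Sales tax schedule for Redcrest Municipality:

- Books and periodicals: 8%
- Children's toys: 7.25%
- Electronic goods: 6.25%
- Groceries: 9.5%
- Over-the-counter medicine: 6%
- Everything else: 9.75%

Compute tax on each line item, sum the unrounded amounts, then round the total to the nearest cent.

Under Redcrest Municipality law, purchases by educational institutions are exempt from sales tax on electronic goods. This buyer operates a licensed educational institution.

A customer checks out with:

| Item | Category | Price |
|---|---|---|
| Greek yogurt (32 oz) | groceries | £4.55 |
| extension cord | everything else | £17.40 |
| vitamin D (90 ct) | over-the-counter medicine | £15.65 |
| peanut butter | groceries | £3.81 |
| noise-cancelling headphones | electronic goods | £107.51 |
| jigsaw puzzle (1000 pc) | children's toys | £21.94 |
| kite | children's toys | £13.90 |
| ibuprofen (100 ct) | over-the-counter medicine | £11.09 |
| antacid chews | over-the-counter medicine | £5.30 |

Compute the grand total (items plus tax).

£208.16

Greek yogurt (32 oz) £4.55: groceries → 9.5% → £0.43225
Extension cord £17.40: everything else → 9.75% → £1.6965
Vitamin D (90 ct) £15.65: over-the-counter medicine → 6% → £0.939
Peanut butter £3.81: groceries → 9.5% → £0.36195
Noise-cancelling headphones £107.51: electronic goods, buyer-exempt → 0% → £0.00
Jigsaw puzzle (1000 pc) £21.94: children's toys → 7.25% → £1.59065
Kite £13.90: children's toys → 7.25% → £1.00775
Ibuprofen (100 ct) £11.09: over-the-counter medicine → 6% → £0.6654
Antacid chews £5.30: over-the-counter medicine → 6% → £0.318
Subtotal = £201.15; unrounded tax = £7.0115 → £7.01; total due = £208.16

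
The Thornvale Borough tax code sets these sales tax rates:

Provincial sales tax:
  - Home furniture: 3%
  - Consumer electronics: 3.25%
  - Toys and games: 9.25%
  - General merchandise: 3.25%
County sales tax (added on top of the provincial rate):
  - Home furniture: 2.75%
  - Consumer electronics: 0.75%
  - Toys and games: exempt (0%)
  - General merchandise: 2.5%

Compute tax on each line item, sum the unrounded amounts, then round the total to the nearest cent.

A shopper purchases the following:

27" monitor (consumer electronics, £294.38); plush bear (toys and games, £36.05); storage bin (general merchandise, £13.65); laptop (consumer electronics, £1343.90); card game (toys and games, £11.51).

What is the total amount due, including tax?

£1770.21

27" monitor £294.38: consumer electronics → 3.25% + 0.75% county = 4% → £11.7752
Plush bear £36.05: toys and games → 9.25% + 0% county = 9.25% → £3.334625
Storage bin £13.65: general merchandise → 3.25% + 2.5% county = 5.75% → £0.784875
Laptop £1343.90: consumer electronics → 3.25% + 0.75% county = 4% → £53.756
Card game £11.51: toys and games → 9.25% + 0% county = 9.25% → £1.064675
Subtotal = £1699.49; unrounded tax = £70.715375 → £70.72; total due = £1770.21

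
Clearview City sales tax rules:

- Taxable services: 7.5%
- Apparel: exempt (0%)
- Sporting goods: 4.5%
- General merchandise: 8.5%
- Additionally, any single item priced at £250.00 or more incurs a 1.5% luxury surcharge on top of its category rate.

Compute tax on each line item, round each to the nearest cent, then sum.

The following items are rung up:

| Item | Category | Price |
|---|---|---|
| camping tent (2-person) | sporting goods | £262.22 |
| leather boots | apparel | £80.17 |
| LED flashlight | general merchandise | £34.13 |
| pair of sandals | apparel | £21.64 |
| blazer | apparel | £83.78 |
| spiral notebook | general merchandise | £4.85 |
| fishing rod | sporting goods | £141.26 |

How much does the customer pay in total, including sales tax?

£653.45

Camping tent (2-person) £262.22: sporting goods → 4.5% + 1.5% surcharge = 6% → £15.73
Leather boots £80.17: apparel → 0% → £0.00
LED flashlight £34.13: general merchandise → 8.5% → £2.90
Pair of sandals £21.64: apparel → 0% → £0.00
Blazer £83.78: apparel → 0% → £0.00
Spiral notebook £4.85: general merchandise → 8.5% → £0.41
Fishing rod £141.26: sporting goods → 4.5% → £6.36
Subtotal = £628.05; tax = £25.40; total due = £653.45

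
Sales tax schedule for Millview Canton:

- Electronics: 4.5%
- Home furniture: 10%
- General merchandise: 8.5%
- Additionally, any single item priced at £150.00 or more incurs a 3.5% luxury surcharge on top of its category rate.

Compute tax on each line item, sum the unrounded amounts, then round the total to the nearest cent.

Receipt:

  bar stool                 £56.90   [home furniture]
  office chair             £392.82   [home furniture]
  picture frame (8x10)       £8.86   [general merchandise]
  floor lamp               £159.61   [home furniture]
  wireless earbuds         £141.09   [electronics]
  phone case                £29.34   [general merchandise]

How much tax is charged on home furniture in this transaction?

Bar stool £56.90: home furniture → 10% → £5.69
Office chair £392.82: home furniture → 10% + 3.5% surcharge = 13.5% → £53.0307
Floor lamp £159.61: home furniture → 10% + 3.5% surcharge = 13.5% → £21.54735
Tax on home furniture: unrounded sum = £80.26805 → £80.27

£80.27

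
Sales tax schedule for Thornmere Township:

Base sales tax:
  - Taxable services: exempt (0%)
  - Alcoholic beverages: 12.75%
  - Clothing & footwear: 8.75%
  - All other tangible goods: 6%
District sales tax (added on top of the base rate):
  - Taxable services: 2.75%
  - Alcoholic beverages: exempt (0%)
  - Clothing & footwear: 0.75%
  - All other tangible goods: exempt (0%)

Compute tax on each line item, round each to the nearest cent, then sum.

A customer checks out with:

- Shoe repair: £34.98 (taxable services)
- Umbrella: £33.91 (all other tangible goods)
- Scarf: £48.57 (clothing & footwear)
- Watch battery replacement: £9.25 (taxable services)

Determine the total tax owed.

Shoe repair £34.98: taxable services → 0% + 2.75% district = 2.75% → £0.96
Umbrella £33.91: all other tangible goods → 6% + 0% district = 6% → £2.03
Scarf £48.57: clothing & footwear → 8.75% + 0.75% district = 9.5% → £4.61
Watch battery replacement £9.25: taxable services → 0% + 2.75% district = 2.75% → £0.25
Total tax = £0.96 + £2.03 + £4.61 + £0.25 = £7.85

£7.85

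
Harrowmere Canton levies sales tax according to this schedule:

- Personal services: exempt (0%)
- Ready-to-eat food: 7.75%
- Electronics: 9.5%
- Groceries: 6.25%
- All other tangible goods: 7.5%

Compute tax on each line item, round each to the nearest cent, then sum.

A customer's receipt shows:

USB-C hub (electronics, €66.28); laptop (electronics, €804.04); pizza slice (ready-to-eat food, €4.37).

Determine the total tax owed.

USB-C hub €66.28: electronics → 9.5% → €6.30
Laptop €804.04: electronics → 9.5% → €76.38
Pizza slice €4.37: ready-to-eat food → 7.75% → €0.34
Total tax = €6.30 + €76.38 + €0.34 = €83.02

€83.02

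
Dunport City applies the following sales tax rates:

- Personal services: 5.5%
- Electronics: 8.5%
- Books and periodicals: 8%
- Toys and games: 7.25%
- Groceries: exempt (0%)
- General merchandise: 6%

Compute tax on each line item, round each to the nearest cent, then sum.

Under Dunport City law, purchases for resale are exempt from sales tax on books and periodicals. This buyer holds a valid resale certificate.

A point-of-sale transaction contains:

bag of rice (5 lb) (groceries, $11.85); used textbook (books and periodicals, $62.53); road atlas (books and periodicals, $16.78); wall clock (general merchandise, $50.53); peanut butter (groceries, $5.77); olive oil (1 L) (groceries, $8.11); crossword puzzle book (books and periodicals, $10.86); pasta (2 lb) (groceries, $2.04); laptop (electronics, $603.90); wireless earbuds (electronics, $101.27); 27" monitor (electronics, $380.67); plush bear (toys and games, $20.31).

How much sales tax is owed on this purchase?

$96.80

Bag of rice (5 lb) $11.85: groceries → 0% → $0.00
Used textbook $62.53: books and periodicals, buyer-exempt → 0% → $0.00
Road atlas $16.78: books and periodicals, buyer-exempt → 0% → $0.00
Wall clock $50.53: general merchandise → 6% → $3.03
Peanut butter $5.77: groceries → 0% → $0.00
Olive oil (1 L) $8.11: groceries → 0% → $0.00
Crossword puzzle book $10.86: books and periodicals, buyer-exempt → 0% → $0.00
Pasta (2 lb) $2.04: groceries → 0% → $0.00
Laptop $603.90: electronics → 8.5% → $51.33
Wireless earbuds $101.27: electronics → 8.5% → $8.61
27" monitor $380.67: electronics → 8.5% → $32.36
Plush bear $20.31: toys and games → 7.25% → $1.47
Total tax = $3.03 + $51.33 + $8.61 + $32.36 + $1.47 = $96.80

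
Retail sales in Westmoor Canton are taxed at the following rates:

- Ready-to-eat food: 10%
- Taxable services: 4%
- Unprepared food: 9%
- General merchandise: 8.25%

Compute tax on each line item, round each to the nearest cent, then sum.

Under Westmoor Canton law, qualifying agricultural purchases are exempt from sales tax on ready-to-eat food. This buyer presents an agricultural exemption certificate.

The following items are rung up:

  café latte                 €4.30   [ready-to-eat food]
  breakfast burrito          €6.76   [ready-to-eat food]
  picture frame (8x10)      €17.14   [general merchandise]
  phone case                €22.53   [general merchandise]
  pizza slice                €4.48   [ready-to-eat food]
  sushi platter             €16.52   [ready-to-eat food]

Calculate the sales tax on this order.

Café latte €4.30: ready-to-eat food, buyer-exempt → 0% → €0.00
Breakfast burrito €6.76: ready-to-eat food, buyer-exempt → 0% → €0.00
Picture frame (8x10) €17.14: general merchandise → 8.25% → €1.41
Phone case €22.53: general merchandise → 8.25% → €1.86
Pizza slice €4.48: ready-to-eat food, buyer-exempt → 0% → €0.00
Sushi platter €16.52: ready-to-eat food, buyer-exempt → 0% → €0.00
Total tax = €1.41 + €1.86 = €3.27

€3.27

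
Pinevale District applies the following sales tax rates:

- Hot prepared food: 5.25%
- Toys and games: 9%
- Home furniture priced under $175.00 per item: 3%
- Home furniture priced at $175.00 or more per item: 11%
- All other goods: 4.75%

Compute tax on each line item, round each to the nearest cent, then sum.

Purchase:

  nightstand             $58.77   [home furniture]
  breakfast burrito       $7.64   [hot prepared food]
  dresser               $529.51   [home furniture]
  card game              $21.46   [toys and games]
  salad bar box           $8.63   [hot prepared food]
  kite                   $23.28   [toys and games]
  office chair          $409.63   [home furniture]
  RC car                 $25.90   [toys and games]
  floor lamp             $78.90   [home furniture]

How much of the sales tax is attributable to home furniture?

$107.44

Nightstand $58.77: home furniture, under $175.00 → 3% → $1.76
Dresser $529.51: home furniture, $175.00 or more → 11% → $58.25
Office chair $409.63: home furniture, $175.00 or more → 11% → $45.06
Floor lamp $78.90: home furniture, under $175.00 → 3% → $2.37
Tax on home furniture = $1.76 + $58.25 + $45.06 + $2.37 = $107.44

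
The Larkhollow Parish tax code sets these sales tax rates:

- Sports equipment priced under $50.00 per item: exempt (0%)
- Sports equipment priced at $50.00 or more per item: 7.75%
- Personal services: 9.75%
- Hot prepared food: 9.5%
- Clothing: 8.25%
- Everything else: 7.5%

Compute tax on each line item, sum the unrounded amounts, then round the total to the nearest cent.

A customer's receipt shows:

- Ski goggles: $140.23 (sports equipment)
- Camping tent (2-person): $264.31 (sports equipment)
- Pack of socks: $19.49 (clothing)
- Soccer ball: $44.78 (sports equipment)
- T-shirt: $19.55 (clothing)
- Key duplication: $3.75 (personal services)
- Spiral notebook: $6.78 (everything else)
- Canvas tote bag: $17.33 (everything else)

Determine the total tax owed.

Ski goggles $140.23: sports equipment, $50.00 or more → 7.75% → $10.867825
Camping tent (2-person) $264.31: sports equipment, $50.00 or more → 7.75% → $20.484025
Pack of socks $19.49: clothing → 8.25% → $1.607925
Soccer ball $44.78: sports equipment, under $50.00 → 0% → $0.00
T-shirt $19.55: clothing → 8.25% → $1.612875
Key duplication $3.75: personal services → 9.75% → $0.365625
Spiral notebook $6.78: everything else → 7.5% → $0.5085
Canvas tote bag $17.33: everything else → 7.5% → $1.29975
Unrounded tax sum = $36.746525 → $36.75

$36.75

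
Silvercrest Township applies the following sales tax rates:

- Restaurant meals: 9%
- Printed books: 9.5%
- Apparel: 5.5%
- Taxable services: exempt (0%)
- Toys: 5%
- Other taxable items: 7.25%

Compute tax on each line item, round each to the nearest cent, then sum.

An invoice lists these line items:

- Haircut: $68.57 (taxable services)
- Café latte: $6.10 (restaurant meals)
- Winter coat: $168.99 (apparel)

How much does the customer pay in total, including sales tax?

Haircut $68.57: taxable services → 0% → $0.00
Café latte $6.10: restaurant meals → 9% → $0.55
Winter coat $168.99: apparel → 5.5% → $9.29
Subtotal = $243.66; tax = $9.84; total due = $253.50

$253.50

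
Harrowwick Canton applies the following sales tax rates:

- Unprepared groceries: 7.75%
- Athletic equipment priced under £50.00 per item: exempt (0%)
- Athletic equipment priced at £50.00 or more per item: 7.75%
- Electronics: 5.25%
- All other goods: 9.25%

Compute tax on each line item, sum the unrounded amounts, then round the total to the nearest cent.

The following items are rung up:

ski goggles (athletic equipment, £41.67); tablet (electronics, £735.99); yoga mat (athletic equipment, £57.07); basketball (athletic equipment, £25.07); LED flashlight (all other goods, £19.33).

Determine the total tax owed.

Ski goggles £41.67: athletic equipment, under £50.00 → 0% → £0.00
Tablet £735.99: electronics → 5.25% → £38.639475
Yoga mat £57.07: athletic equipment, £50.00 or more → 7.75% → £4.422925
Basketball £25.07: athletic equipment, under £50.00 → 0% → £0.00
LED flashlight £19.33: all other goods → 9.25% → £1.788025
Unrounded tax sum = £44.850425 → £44.85

£44.85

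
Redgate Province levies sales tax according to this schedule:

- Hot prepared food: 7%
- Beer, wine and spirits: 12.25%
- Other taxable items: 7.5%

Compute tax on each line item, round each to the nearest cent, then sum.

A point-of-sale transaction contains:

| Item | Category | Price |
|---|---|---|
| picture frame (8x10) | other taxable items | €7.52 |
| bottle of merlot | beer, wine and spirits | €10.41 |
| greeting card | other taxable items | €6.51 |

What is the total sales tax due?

€2.33

Picture frame (8x10) €7.52: other taxable items → 7.5% → €0.56
Bottle of merlot €10.41: beer, wine and spirits → 12.25% → €1.28
Greeting card €6.51: other taxable items → 7.5% → €0.49
Total tax = €0.56 + €1.28 + €0.49 = €2.33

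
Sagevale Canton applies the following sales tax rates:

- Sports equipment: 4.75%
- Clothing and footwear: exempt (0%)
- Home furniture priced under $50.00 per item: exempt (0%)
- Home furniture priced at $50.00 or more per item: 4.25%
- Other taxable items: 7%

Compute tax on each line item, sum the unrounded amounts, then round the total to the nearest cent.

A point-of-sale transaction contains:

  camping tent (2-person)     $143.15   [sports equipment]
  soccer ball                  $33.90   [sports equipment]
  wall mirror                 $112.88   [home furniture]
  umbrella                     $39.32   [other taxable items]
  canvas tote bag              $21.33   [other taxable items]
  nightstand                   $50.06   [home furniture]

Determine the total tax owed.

Camping tent (2-person) $143.15: sports equipment → 4.75% → $6.799625
Soccer ball $33.90: sports equipment → 4.75% → $1.61025
Wall mirror $112.88: home furniture, $50.00 or more → 4.25% → $4.7974
Umbrella $39.32: other taxable items → 7% → $2.7524
Canvas tote bag $21.33: other taxable items → 7% → $1.4931
Nightstand $50.06: home furniture, $50.00 or more → 4.25% → $2.12755
Unrounded tax sum = $19.580325 → $19.58

$19.58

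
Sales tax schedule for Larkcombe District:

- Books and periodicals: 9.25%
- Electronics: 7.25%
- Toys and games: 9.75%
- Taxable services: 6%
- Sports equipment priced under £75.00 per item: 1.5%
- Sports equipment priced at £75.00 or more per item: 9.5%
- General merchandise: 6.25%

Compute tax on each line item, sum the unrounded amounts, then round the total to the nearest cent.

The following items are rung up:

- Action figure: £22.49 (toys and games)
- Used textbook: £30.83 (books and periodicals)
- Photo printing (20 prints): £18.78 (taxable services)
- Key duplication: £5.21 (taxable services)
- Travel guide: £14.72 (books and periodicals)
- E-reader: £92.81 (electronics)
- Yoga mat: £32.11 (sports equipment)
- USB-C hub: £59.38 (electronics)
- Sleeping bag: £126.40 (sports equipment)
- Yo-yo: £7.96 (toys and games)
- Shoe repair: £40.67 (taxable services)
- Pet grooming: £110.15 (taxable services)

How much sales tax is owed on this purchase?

£41.19

Action figure £22.49: toys and games → 9.75% → £2.192775
Used textbook £30.83: books and periodicals → 9.25% → £2.851775
Photo printing (20 prints) £18.78: taxable services → 6% → £1.1268
Key duplication £5.21: taxable services → 6% → £0.3126
Travel guide £14.72: books and periodicals → 9.25% → £1.3616
E-reader £92.81: electronics → 7.25% → £6.728725
Yoga mat £32.11: sports equipment, under £75.00 → 1.5% → £0.48165
USB-C hub £59.38: electronics → 7.25% → £4.30505
Sleeping bag £126.40: sports equipment, £75.00 or more → 9.5% → £12.008
Yo-yo £7.96: toys and games → 9.75% → £0.7761
Shoe repair £40.67: taxable services → 6% → £2.4402
Pet grooming £110.15: taxable services → 6% → £6.609
Unrounded tax sum = £41.194275 → £41.19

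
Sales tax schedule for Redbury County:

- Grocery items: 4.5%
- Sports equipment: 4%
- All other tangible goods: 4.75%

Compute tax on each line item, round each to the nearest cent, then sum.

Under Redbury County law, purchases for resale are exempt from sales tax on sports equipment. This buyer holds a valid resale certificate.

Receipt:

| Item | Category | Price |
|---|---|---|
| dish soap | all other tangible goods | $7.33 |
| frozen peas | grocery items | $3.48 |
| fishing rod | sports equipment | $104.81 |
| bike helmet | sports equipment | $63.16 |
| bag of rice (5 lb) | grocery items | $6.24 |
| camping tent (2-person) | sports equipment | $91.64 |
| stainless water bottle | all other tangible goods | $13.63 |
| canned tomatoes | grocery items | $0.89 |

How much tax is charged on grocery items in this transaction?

Frozen peas $3.48: grocery items → 4.5% → $0.16
Bag of rice (5 lb) $6.24: grocery items → 4.5% → $0.28
Canned tomatoes $0.89: grocery items → 4.5% → $0.04
Tax on grocery items = $0.16 + $0.28 + $0.04 = $0.48

$0.48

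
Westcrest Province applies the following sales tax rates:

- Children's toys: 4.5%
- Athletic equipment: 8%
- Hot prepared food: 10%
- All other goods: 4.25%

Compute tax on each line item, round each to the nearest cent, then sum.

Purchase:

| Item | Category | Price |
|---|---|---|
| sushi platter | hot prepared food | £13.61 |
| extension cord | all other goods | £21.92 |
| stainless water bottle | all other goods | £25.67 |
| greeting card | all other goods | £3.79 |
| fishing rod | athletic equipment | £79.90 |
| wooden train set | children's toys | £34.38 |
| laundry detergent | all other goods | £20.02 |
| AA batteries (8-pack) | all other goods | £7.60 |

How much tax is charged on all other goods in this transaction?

Extension cord £21.92: all other goods → 4.25% → £0.93
Stainless water bottle £25.67: all other goods → 4.25% → £1.09
Greeting card £3.79: all other goods → 4.25% → £0.16
Laundry detergent £20.02: all other goods → 4.25% → £0.85
AA batteries (8-pack) £7.60: all other goods → 4.25% → £0.32
Tax on all other goods = £0.93 + £1.09 + £0.16 + £0.85 + £0.32 = £3.35

£3.35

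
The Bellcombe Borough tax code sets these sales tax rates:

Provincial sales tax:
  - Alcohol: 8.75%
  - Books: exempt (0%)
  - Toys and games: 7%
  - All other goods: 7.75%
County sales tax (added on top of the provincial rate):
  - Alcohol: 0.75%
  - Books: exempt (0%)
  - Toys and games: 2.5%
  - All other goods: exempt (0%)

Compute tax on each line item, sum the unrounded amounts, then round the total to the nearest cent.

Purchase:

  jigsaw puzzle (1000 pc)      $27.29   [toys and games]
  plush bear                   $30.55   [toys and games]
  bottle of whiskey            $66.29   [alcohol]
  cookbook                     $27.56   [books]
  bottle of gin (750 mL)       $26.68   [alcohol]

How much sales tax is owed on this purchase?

$14.33

Jigsaw puzzle (1000 pc) $27.29: toys and games → 7% + 2.5% county = 9.5% → $2.59255
Plush bear $30.55: toys and games → 7% + 2.5% county = 9.5% → $2.90225
Bottle of whiskey $66.29: alcohol → 8.75% + 0.75% county = 9.5% → $6.29755
Cookbook $27.56: books → 0% + 0% county = 0% → $0.00
Bottle of gin (750 mL) $26.68: alcohol → 8.75% + 0.75% county = 9.5% → $2.5346
Unrounded tax sum = $14.32695 → $14.33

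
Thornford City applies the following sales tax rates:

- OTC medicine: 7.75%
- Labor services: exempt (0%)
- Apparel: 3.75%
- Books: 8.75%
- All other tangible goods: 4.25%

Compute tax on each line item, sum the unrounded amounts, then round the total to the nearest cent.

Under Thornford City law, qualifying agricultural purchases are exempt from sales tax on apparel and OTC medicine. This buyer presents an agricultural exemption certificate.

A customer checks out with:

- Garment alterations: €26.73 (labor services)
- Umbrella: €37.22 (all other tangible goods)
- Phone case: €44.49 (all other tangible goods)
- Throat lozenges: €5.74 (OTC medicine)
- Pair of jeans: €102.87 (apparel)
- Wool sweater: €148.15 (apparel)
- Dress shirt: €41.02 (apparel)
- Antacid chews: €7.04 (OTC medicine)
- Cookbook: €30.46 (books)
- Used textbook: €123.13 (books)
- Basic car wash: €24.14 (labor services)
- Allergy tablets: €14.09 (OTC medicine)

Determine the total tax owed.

€16.91

Garment alterations €26.73: labor services → 0% → €0.00
Umbrella €37.22: all other tangible goods → 4.25% → €1.58185
Phone case €44.49: all other tangible goods → 4.25% → €1.890825
Throat lozenges €5.74: OTC medicine, buyer-exempt → 0% → €0.00
Pair of jeans €102.87: apparel, buyer-exempt → 0% → €0.00
Wool sweater €148.15: apparel, buyer-exempt → 0% → €0.00
Dress shirt €41.02: apparel, buyer-exempt → 0% → €0.00
Antacid chews €7.04: OTC medicine, buyer-exempt → 0% → €0.00
Cookbook €30.46: books → 8.75% → €2.66525
Used textbook €123.13: books → 8.75% → €10.773875
Basic car wash €24.14: labor services → 0% → €0.00
Allergy tablets €14.09: OTC medicine, buyer-exempt → 0% → €0.00
Unrounded tax sum = €16.9118 → €16.91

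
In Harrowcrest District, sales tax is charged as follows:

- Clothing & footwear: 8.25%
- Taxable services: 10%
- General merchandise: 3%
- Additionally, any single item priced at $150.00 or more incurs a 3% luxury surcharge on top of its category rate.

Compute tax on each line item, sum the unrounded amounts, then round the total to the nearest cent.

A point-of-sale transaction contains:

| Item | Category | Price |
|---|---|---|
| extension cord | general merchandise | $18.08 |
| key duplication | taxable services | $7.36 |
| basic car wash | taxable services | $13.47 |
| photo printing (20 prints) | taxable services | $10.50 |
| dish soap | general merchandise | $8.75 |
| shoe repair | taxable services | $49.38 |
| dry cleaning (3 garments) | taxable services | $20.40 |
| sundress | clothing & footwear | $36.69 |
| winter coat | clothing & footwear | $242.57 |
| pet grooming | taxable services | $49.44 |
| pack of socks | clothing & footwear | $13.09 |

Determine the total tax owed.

$47.26

Extension cord $18.08: general merchandise → 3% → $0.5424
Key duplication $7.36: taxable services → 10% → $0.736
Basic car wash $13.47: taxable services → 10% → $1.347
Photo printing (20 prints) $10.50: taxable services → 10% → $1.05
Dish soap $8.75: general merchandise → 3% → $0.2625
Shoe repair $49.38: taxable services → 10% → $4.938
Dry cleaning (3 garments) $20.40: taxable services → 10% → $2.04
Sundress $36.69: clothing & footwear → 8.25% → $3.026925
Winter coat $242.57: clothing & footwear → 8.25% + 3% surcharge = 11.25% → $27.289125
Pet grooming $49.44: taxable services → 10% → $4.944
Pack of socks $13.09: clothing & footwear → 8.25% → $1.079925
Unrounded tax sum = $47.255875 → $47.26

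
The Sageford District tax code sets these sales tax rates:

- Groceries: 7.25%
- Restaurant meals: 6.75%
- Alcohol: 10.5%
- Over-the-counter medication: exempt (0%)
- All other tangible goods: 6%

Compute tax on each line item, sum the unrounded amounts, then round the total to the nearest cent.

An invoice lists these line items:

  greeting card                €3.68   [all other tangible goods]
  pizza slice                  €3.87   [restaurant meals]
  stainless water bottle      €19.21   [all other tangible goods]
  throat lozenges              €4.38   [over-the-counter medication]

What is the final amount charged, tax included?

Greeting card €3.68: all other tangible goods → 6% → €0.2208
Pizza slice €3.87: restaurant meals → 6.75% → €0.261225
Stainless water bottle €19.21: all other tangible goods → 6% → €1.1526
Throat lozenges €4.38: over-the-counter medication → 0% → €0.00
Subtotal = €31.14; unrounded tax = €1.634625 → €1.63; total due = €32.77

€32.77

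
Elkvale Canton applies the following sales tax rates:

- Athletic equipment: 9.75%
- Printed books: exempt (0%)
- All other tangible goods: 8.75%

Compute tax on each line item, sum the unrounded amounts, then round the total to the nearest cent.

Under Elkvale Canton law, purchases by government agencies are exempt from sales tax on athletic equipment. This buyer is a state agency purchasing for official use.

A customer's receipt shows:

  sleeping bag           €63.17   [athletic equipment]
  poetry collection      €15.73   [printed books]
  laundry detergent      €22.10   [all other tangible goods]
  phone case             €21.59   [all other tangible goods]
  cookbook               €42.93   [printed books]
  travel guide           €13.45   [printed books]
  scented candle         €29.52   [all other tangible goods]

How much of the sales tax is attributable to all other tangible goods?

€6.41

Laundry detergent €22.10: all other tangible goods → 8.75% → €1.93375
Phone case €21.59: all other tangible goods → 8.75% → €1.889125
Scented candle €29.52: all other tangible goods → 8.75% → €2.583
Tax on all other tangible goods: unrounded sum = €6.405875 → €6.41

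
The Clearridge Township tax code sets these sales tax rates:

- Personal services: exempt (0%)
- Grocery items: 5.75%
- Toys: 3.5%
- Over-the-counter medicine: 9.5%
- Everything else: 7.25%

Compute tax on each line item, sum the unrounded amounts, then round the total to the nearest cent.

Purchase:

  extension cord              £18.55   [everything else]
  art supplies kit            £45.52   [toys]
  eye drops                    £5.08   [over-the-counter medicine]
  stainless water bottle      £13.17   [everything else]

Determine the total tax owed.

Extension cord £18.55: everything else → 7.25% → £1.344875
Art supplies kit £45.52: toys → 3.5% → £1.5932
Eye drops £5.08: over-the-counter medicine → 9.5% → £0.4826
Stainless water bottle £13.17: everything else → 7.25% → £0.954825
Unrounded tax sum = £4.3755 → £4.38

£4.38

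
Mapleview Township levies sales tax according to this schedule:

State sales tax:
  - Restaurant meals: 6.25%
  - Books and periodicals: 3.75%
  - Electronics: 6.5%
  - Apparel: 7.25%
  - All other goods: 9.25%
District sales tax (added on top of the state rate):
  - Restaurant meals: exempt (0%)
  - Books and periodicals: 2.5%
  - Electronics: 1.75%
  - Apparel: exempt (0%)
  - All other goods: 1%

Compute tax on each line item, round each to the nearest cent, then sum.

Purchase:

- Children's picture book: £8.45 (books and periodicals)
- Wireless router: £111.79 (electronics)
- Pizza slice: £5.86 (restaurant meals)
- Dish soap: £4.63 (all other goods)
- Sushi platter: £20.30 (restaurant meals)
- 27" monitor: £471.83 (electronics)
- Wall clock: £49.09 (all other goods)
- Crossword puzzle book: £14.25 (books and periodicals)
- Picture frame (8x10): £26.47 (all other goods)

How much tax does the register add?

£59.42

Children's picture book £8.45: books and periodicals → 3.75% + 2.5% district = 6.25% → £0.53
Wireless router £111.79: electronics → 6.5% + 1.75% district = 8.25% → £9.22
Pizza slice £5.86: restaurant meals → 6.25% + 0% district = 6.25% → £0.37
Dish soap £4.63: all other goods → 9.25% + 1% district = 10.25% → £0.47
Sushi platter £20.30: restaurant meals → 6.25% + 0% district = 6.25% → £1.27
27" monitor £471.83: electronics → 6.5% + 1.75% district = 8.25% → £38.93
Wall clock £49.09: all other goods → 9.25% + 1% district = 10.25% → £5.03
Crossword puzzle book £14.25: books and periodicals → 3.75% + 2.5% district = 6.25% → £0.89
Picture frame (8x10) £26.47: all other goods → 9.25% + 1% district = 10.25% → £2.71
Total tax = £0.53 + £9.22 + £0.37 + £0.47 + £1.27 + £38.93 + £5.03 + £0.89 + £2.71 = £59.42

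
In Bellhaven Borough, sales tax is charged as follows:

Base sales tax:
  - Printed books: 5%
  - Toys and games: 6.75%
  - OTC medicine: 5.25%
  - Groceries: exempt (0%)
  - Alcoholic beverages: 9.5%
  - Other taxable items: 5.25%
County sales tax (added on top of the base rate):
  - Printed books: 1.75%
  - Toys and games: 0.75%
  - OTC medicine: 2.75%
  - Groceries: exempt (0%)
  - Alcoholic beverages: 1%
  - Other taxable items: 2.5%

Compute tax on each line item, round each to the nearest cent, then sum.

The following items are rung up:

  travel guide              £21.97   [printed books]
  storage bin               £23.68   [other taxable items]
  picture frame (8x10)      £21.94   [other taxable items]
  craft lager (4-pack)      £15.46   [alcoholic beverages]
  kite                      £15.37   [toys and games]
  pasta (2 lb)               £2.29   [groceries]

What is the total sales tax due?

£7.79

Travel guide £21.97: printed books → 5% + 1.75% county = 6.75% → £1.48
Storage bin £23.68: other taxable items → 5.25% + 2.5% county = 7.75% → £1.84
Picture frame (8x10) £21.94: other taxable items → 5.25% + 2.5% county = 7.75% → £1.70
Craft lager (4-pack) £15.46: alcoholic beverages → 9.5% + 1% county = 10.5% → £1.62
Kite £15.37: toys and games → 6.75% + 0.75% county = 7.5% → £1.15
Pasta (2 lb) £2.29: groceries → 0% + 0% county = 0% → £0.00
Total tax = £1.48 + £1.84 + £1.70 + £1.62 + £1.15 = £7.79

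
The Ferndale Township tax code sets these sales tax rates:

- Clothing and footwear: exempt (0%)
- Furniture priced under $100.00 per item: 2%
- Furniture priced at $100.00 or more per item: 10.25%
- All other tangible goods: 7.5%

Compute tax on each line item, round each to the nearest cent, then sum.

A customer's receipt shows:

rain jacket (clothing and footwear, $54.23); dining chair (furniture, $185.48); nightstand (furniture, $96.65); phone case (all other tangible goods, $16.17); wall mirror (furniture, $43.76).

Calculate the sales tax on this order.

Rain jacket $54.23: clothing and footwear → 0% → $0.00
Dining chair $185.48: furniture, $100.00 or more → 10.25% → $19.01
Nightstand $96.65: furniture, under $100.00 → 2% → $1.93
Phone case $16.17: all other tangible goods → 7.5% → $1.21
Wall mirror $43.76: furniture, under $100.00 → 2% → $0.88
Total tax = $19.01 + $1.93 + $1.21 + $0.88 = $23.03

$23.03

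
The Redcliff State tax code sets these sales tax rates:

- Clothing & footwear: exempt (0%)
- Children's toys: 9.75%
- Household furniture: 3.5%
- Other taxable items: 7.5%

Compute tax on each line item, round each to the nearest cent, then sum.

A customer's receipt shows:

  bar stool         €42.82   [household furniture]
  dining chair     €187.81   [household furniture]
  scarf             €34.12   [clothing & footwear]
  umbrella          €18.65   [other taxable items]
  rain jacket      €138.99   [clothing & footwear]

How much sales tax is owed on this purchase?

€9.47

Bar stool €42.82: household furniture → 3.5% → €1.50
Dining chair €187.81: household furniture → 3.5% → €6.57
Scarf €34.12: clothing & footwear → 0% → €0.00
Umbrella €18.65: other taxable items → 7.5% → €1.40
Rain jacket €138.99: clothing & footwear → 0% → €0.00
Total tax = €1.50 + €6.57 + €1.40 = €9.47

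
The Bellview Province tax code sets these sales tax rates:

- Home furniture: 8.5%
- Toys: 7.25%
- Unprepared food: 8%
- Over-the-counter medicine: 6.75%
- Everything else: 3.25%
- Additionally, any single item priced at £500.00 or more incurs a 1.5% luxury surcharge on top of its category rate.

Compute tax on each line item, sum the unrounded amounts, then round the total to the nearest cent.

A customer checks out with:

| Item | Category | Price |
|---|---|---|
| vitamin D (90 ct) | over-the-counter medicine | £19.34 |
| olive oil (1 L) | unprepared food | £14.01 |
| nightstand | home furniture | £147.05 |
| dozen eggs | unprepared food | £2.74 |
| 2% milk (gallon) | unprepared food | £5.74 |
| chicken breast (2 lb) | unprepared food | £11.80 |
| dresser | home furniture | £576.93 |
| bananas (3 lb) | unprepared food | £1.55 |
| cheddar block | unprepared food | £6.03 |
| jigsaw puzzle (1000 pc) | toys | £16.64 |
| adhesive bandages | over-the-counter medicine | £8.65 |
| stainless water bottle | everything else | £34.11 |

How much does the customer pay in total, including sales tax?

Vitamin D (90 ct) £19.34: over-the-counter medicine → 6.75% → £1.30545
Olive oil (1 L) £14.01: unprepared food → 8% → £1.1208
Nightstand £147.05: home furniture → 8.5% → £12.49925
Dozen eggs £2.74: unprepared food → 8% → £0.2192
2% milk (gallon) £5.74: unprepared food → 8% → £0.4592
Chicken breast (2 lb) £11.80: unprepared food → 8% → £0.944
Dresser £576.93: home furniture → 8.5% + 1.5% surcharge = 10% → £57.693
Bananas (3 lb) £1.55: unprepared food → 8% → £0.124
Cheddar block £6.03: unprepared food → 8% → £0.4824
Jigsaw puzzle (1000 pc) £16.64: toys → 7.25% → £1.2064
Adhesive bandages £8.65: over-the-counter medicine → 6.75% → £0.583875
Stainless water bottle £34.11: everything else → 3.25% → £1.108575
Subtotal = £844.59; unrounded tax = £77.74615 → £77.75; total due = £922.34

£922.34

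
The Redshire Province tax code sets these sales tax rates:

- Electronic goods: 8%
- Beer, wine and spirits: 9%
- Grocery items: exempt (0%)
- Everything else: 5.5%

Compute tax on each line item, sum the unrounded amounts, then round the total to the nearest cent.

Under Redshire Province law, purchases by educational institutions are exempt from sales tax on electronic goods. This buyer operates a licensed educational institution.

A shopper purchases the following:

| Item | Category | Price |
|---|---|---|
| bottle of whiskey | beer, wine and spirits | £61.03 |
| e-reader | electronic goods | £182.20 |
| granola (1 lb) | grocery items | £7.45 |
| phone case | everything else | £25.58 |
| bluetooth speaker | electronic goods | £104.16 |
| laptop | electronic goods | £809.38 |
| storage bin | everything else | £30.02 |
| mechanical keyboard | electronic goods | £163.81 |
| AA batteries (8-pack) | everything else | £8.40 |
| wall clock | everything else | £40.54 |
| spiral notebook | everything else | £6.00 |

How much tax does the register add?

Bottle of whiskey £61.03: beer, wine and spirits → 9% → £5.4927
E-reader £182.20: electronic goods, buyer-exempt → 0% → £0.00
Granola (1 lb) £7.45: grocery items → 0% → £0.00
Phone case £25.58: everything else → 5.5% → £1.4069
Bluetooth speaker £104.16: electronic goods, buyer-exempt → 0% → £0.00
Laptop £809.38: electronic goods, buyer-exempt → 0% → £0.00
Storage bin £30.02: everything else → 5.5% → £1.6511
Mechanical keyboard £163.81: electronic goods, buyer-exempt → 0% → £0.00
AA batteries (8-pack) £8.40: everything else → 5.5% → £0.462
Wall clock £40.54: everything else → 5.5% → £2.2297
Spiral notebook £6.00: everything else → 5.5% → £0.33
Unrounded tax sum = £11.5724 → £11.57

£11.57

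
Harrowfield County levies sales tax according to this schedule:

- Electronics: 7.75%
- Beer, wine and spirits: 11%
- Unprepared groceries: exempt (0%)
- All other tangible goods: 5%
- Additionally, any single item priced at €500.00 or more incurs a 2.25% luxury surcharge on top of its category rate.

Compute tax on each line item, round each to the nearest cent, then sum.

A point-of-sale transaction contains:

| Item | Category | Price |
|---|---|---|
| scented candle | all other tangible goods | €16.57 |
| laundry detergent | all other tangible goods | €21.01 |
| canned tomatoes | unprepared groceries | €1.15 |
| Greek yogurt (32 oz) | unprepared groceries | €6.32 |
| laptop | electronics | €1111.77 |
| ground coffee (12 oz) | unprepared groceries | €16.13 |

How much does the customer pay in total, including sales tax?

Scented candle €16.57: all other tangible goods → 5% → €0.83
Laundry detergent €21.01: all other tangible goods → 5% → €1.05
Canned tomatoes €1.15: unprepared groceries → 0% → €0.00
Greek yogurt (32 oz) €6.32: unprepared groceries → 0% → €0.00
Laptop €1111.77: electronics → 7.75% + 2.25% surcharge = 10% → €111.18
Ground coffee (12 oz) €16.13: unprepared groceries → 0% → €0.00
Subtotal = €1172.95; tax = €113.06; total due = €1286.01

€1286.01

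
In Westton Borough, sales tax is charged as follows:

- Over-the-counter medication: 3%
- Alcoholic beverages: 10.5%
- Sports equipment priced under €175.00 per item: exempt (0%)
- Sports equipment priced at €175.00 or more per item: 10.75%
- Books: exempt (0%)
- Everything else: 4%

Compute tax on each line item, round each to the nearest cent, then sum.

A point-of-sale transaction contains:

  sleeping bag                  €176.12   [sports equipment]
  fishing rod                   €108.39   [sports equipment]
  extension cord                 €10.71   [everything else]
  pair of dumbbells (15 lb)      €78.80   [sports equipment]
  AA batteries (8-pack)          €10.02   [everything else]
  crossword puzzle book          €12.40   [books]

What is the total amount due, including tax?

€416.20

Sleeping bag €176.12: sports equipment, €175.00 or more → 10.75% → €18.93
Fishing rod €108.39: sports equipment, under €175.00 → 0% → €0.00
Extension cord €10.71: everything else → 4% → €0.43
Pair of dumbbells (15 lb) €78.80: sports equipment, under €175.00 → 0% → €0.00
AA batteries (8-pack) €10.02: everything else → 4% → €0.40
Crossword puzzle book €12.40: books → 0% → €0.00
Subtotal = €396.44; tax = €19.76; total due = €416.20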